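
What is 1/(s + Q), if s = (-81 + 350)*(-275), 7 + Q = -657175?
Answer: -1/731157 ≈ -1.3677e-6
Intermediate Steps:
Q = -657182 (Q = -7 - 657175 = -657182)
s = -73975 (s = 269*(-275) = -73975)
1/(s + Q) = 1/(-73975 - 657182) = 1/(-731157) = -1/731157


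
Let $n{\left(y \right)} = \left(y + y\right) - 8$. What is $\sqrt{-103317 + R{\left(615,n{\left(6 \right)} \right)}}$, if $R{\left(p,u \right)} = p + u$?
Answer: $i \sqrt{102698} \approx 320.47 i$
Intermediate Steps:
$n{\left(y \right)} = -8 + 2 y$ ($n{\left(y \right)} = 2 y - 8 = -8 + 2 y$)
$\sqrt{-103317 + R{\left(615,n{\left(6 \right)} \right)}} = \sqrt{-103317 + \left(615 + \left(-8 + 2 \cdot 6\right)\right)} = \sqrt{-103317 + \left(615 + \left(-8 + 12\right)\right)} = \sqrt{-103317 + \left(615 + 4\right)} = \sqrt{-103317 + 619} = \sqrt{-102698} = i \sqrt{102698}$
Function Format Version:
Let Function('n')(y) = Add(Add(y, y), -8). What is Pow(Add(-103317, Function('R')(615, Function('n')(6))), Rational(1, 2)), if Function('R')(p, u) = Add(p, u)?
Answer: Mul(I, Pow(102698, Rational(1, 2))) ≈ Mul(320.47, I)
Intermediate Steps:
Function('n')(y) = Add(-8, Mul(2, y)) (Function('n')(y) = Add(Mul(2, y), -8) = Add(-8, Mul(2, y)))
Pow(Add(-103317, Function('R')(615, Function('n')(6))), Rational(1, 2)) = Pow(Add(-103317, Add(615, Add(-8, Mul(2, 6)))), Rational(1, 2)) = Pow(Add(-103317, Add(615, Add(-8, 12))), Rational(1, 2)) = Pow(Add(-103317, Add(615, 4)), Rational(1, 2)) = Pow(Add(-103317, 619), Rational(1, 2)) = Pow(-102698, Rational(1, 2)) = Mul(I, Pow(102698, Rational(1, 2)))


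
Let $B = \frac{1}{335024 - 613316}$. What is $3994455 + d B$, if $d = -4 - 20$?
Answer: $\frac{92635405907}{23191} \approx 3.9945 \cdot 10^{6}$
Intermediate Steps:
$d = -24$ ($d = -4 - 20 = -24$)
$B = - \frac{1}{278292}$ ($B = \frac{1}{-278292} = - \frac{1}{278292} \approx -3.5933 \cdot 10^{-6}$)
$3994455 + d B = 3994455 - - \frac{2}{23191} = 3994455 + \frac{2}{23191} = \frac{92635405907}{23191}$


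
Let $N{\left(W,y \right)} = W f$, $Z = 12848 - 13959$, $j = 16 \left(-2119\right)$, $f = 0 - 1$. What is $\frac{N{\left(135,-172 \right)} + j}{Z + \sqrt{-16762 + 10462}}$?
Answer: $\frac{37817329}{1240621} + \frac{1021170 i \sqrt{7}}{1240621} \approx 30.483 + 2.1777 i$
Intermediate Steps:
$f = -1$ ($f = 0 - 1 = -1$)
$j = -33904$
$Z = -1111$ ($Z = 12848 - 13959 = -1111$)
$N{\left(W,y \right)} = - W$ ($N{\left(W,y \right)} = W \left(-1\right) = - W$)
$\frac{N{\left(135,-172 \right)} + j}{Z + \sqrt{-16762 + 10462}} = \frac{\left(-1\right) 135 - 33904}{-1111 + \sqrt{-16762 + 10462}} = \frac{-135 - 33904}{-1111 + \sqrt{-6300}} = - \frac{34039}{-1111 + 30 i \sqrt{7}}$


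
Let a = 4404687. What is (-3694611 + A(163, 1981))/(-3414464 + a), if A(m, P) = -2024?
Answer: -3696635/990223 ≈ -3.7331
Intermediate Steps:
(-3694611 + A(163, 1981))/(-3414464 + a) = (-3694611 - 2024)/(-3414464 + 4404687) = -3696635/990223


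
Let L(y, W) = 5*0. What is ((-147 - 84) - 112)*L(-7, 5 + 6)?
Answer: 0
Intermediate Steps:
L(y, W) = 0
((-147 - 84) - 112)*L(-7, 5 + 6) = ((-147 - 84) - 112)*0 = (-231 - 112)*0 = -343*0 = 0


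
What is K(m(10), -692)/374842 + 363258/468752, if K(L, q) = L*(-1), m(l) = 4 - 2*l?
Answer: 34042963817/43926984296 ≈ 0.77499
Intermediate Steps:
K(L, q) = -L
K(m(10), -692)/374842 + 363258/468752 = -(4 - 2*10)/374842 + 363258/468752 = -(4 - 20)*(1/374842) + 363258*(1/468752) = -1*(-16)*(1/374842) + 181629/234376 = 16*(1/374842) + 181629/234376 = 8/187421 + 181629/234376 = 34042963817/43926984296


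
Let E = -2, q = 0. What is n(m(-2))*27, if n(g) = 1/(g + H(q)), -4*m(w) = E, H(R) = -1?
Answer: -54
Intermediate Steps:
m(w) = 1/2 (m(w) = -1/4*(-2) = 1/2)
n(g) = 1/(-1 + g) (n(g) = 1/(g - 1) = 1/(-1 + g))
n(m(-2))*27 = 27/(-1 + 1/2) = 27/(-1/2) = -2*27 = -54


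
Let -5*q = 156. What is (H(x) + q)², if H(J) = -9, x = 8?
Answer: 40401/25 ≈ 1616.0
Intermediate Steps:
q = -156/5 (q = -⅕*156 = -156/5 ≈ -31.200)
(H(x) + q)² = (-9 - 156/5)² = (-201/5)² = 40401/25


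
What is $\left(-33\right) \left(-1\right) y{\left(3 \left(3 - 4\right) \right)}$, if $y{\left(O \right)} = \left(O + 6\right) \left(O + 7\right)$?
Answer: $396$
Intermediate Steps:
$y{\left(O \right)} = \left(6 + O\right) \left(7 + O\right)$
$\left(-33\right) \left(-1\right) y{\left(3 \left(3 - 4\right) \right)} = \left(-33\right) \left(-1\right) \left(42 + \left(3 \left(3 - 4\right)\right)^{2} + 13 \cdot 3 \left(3 - 4\right)\right) = 33 \left(42 + \left(3 \left(-1\right)\right)^{2} + 13 \cdot 3 \left(-1\right)\right) = 33 \left(42 + \left(-3\right)^{2} + 13 \left(-3\right)\right) = 33 \left(42 + 9 - 39\right) = 33 \cdot 12 = 396$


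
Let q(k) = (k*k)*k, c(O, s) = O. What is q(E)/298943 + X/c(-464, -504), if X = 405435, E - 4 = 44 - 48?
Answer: -405435/464 ≈ -873.78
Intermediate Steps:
E = 0 (E = 4 + (44 - 48) = 4 - 4 = 0)
q(k) = k³ (q(k) = k²*k = k³)
q(E)/298943 + X/c(-464, -504) = 0³/298943 + 405435/(-464) = 0*(1/298943) + 405435*(-1/464) = 0 - 405435/464 = -405435/464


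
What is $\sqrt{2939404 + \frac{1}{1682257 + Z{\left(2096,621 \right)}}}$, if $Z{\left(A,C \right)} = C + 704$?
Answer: $\frac{\sqrt{8331588819913212078}}{1683582} \approx 1714.5$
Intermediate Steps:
$Z{\left(A,C \right)} = 704 + C$
$\sqrt{2939404 + \frac{1}{1682257 + Z{\left(2096,621 \right)}}} = \sqrt{2939404 + \frac{1}{1682257 + \left(704 + 621\right)}} = \sqrt{2939404 + \frac{1}{1682257 + 1325}} = \sqrt{2939404 + \frac{1}{1683582}} = \sqrt{\frac{4948727665129}{1683582}} = \frac{\sqrt{8331588819913212078}}{1683582}$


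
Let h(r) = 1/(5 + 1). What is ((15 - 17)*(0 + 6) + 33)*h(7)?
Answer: 7/2 ≈ 3.5000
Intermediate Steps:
h(r) = ⅙ (h(r) = 1/6 = ⅙)
((15 - 17)*(0 + 6) + 33)*h(7) = ((15 - 17)*(0 + 6) + 33)*(⅙) = (-2*6 + 33)*(⅙) = (-12 + 33)*(⅙) = 21*(⅙) = 7/2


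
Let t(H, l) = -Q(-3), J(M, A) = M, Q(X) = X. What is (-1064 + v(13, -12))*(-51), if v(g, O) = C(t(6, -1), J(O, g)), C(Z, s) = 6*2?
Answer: 53652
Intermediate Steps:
t(H, l) = 3 (t(H, l) = -1*(-3) = 3)
C(Z, s) = 12
v(g, O) = 12
(-1064 + v(13, -12))*(-51) = (-1064 + 12)*(-51) = -1052*(-51) = 53652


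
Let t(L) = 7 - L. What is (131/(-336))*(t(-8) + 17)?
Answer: -262/21 ≈ -12.476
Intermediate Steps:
(131/(-336))*(t(-8) + 17) = (131/(-336))*((7 - 1*(-8)) + 17) = (131*(-1/336))*((7 + 8) + 17) = -131*(15 + 17)/336 = -131/336*32 = -262/21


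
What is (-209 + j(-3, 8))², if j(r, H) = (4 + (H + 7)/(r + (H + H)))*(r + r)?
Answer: 9728161/169 ≈ 57563.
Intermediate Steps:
j(r, H) = 2*r*(4 + (7 + H)/(r + 2*H)) (j(r, H) = (4 + (7 + H)/(r + 2*H))*(2*r) = 2*r*(4 + (7 + H)/(r + 2*H)))
(-209 + j(-3, 8))² = (-209 + 2*(-3)*(7 + 4*(-3) + 9*8)/(-3 + 2*8))² = (-209 + 2*(-3)*(7 - 12 + 72)/(-3 + 16))² = (-209 + 2*(-3)*67/13)² = (-209 + 2*(-3)*(1/13)*67)² = (-209 - 402/13)² = (-3119/13)² = 9728161/169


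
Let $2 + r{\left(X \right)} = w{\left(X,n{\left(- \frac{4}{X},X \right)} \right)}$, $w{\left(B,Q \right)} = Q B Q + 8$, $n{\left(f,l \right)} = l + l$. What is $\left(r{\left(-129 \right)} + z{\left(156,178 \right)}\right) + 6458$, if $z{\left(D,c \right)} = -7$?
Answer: $-8580299$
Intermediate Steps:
$n{\left(f,l \right)} = 2 l$
$w{\left(B,Q \right)} = 8 + B Q^{2}$ ($w{\left(B,Q \right)} = B Q Q + 8 = B Q^{2} + 8 = 8 + B Q^{2}$)
$r{\left(X \right)} = 6 + 4 X^{3}$ ($r{\left(X \right)} = -2 + \left(8 + X \left(2 X\right)^{2}\right) = -2 + \left(8 + X 4 X^{2}\right) = -2 + \left(8 + 4 X^{3}\right) = 6 + 4 X^{3}$)
$\left(r{\left(-129 \right)} + z{\left(156,178 \right)}\right) + 6458 = \left(\left(6 + 4 \left(-129\right)^{3}\right) - 7\right) + 6458 = \left(\left(6 + 4 \left(-2146689\right)\right) - 7\right) + 6458 = \left(\left(6 - 8586756\right) - 7\right) + 6458 = \left(-8586750 - 7\right) + 6458 = -8586757 + 6458 = -8580299$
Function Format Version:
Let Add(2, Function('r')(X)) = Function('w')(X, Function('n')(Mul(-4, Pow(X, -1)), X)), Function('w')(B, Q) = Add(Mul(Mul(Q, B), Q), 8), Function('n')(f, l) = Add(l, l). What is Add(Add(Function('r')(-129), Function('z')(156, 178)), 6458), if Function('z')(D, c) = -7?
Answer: -8580299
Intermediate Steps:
Function('n')(f, l) = Mul(2, l)
Function('w')(B, Q) = Add(8, Mul(B, Pow(Q, 2))) (Function('w')(B, Q) = Add(Mul(Mul(B, Q), Q), 8) = Add(Mul(B, Pow(Q, 2)), 8) = Add(8, Mul(B, Pow(Q, 2))))
Function('r')(X) = Add(6, Mul(4, Pow(X, 3))) (Function('r')(X) = Add(-2, Add(8, Mul(X, Pow(Mul(2, X), 2)))) = Add(-2, Add(8, Mul(X, Mul(4, Pow(X, 2))))) = Add(-2, Add(8, Mul(4, Pow(X, 3)))) = Add(6, Mul(4, Pow(X, 3))))
Add(Add(Function('r')(-129), Function('z')(156, 178)), 6458) = Add(Add(Add(6, Mul(4, Pow(-129, 3))), -7), 6458) = Add(Add(Add(6, Mul(4, -2146689)), -7), 6458) = Add(Add(Add(6, -8586756), -7), 6458) = Add(Add(-8586750, -7), 6458) = Add(-8586757, 6458) = -8580299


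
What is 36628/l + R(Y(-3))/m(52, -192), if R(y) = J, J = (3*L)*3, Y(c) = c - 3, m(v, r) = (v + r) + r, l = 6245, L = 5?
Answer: 11879471/2073340 ≈ 5.7296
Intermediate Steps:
m(v, r) = v + 2*r (m(v, r) = (r + v) + r = v + 2*r)
Y(c) = -3 + c
J = 45 (J = (3*5)*3 = 15*3 = 45)
R(y) = 45
36628/l + R(Y(-3))/m(52, -192) = 36628/6245 + 45/(52 + 2*(-192)) = 36628*(1/6245) + 45/(52 - 384) = 36628/6245 + 45/(-332) = 36628/6245 + 45*(-1/332) = 36628/6245 - 45/332 = 11879471/2073340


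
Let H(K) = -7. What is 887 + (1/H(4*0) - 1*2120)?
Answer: -8632/7 ≈ -1233.1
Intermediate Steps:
887 + (1/H(4*0) - 1*2120) = 887 + (1/(-7) - 1*2120) = 887 + (-1/7 - 2120) = 887 - 14841/7 = -8632/7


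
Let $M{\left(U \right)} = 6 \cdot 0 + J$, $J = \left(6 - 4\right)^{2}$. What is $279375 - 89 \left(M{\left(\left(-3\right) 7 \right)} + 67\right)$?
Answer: $273056$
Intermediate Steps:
$J = 4$ ($J = 2^{2} = 4$)
$M{\left(U \right)} = 4$ ($M{\left(U \right)} = 6 \cdot 0 + 4 = 0 + 4 = 4$)
$279375 - 89 \left(M{\left(\left(-3\right) 7 \right)} + 67\right) = 279375 - 89 \left(4 + 67\right) = 279375 - 89 \cdot 71 = 279375 - 6319 = 273056$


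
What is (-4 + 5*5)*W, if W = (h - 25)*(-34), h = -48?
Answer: 52122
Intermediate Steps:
W = 2482 (W = (-48 - 25)*(-34) = -73*(-34) = 2482)
(-4 + 5*5)*W = (-4 + 5*5)*2482 = (-4 + 25)*2482 = 21*2482 = 52122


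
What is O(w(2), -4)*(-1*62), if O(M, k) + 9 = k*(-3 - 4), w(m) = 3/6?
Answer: -1178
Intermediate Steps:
w(m) = ½ (w(m) = 3*(⅙) = ½)
O(M, k) = -9 - 7*k (O(M, k) = -9 + k*(-3 - 4) = -9 + k*(-7) = -9 - 7*k)
O(w(2), -4)*(-1*62) = (-9 - 7*(-4))*(-1*62) = (-9 + 28)*(-62) = 19*(-62) = -1178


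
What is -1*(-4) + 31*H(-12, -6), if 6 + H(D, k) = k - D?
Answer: 4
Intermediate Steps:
H(D, k) = -6 + k - D (H(D, k) = -6 + (k - D) = -6 + k - D)
-1*(-4) + 31*H(-12, -6) = -1*(-4) + 31*(-6 - 6 - 1*(-12)) = 4 + 31*(-6 - 6 + 12) = 4 + 31*0 = 4 + 0 = 4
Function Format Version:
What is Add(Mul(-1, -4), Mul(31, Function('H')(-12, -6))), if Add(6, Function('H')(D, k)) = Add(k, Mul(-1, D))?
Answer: 4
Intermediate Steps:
Function('H')(D, k) = Add(-6, k, Mul(-1, D)) (Function('H')(D, k) = Add(-6, Add(k, Mul(-1, D))) = Add(-6, k, Mul(-1, D)))
Add(Mul(-1, -4), Mul(31, Function('H')(-12, -6))) = Add(Mul(-1, -4), Mul(31, Add(-6, -6, Mul(-1, -12)))) = Add(4, Mul(31, Add(-6, -6, 12))) = Add(4, Mul(31, 0)) = Add(4, 0) = 4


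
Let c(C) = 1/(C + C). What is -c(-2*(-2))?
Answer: -⅛ ≈ -0.12500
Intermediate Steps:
c(C) = 1/(2*C)
-c(-2*(-2)) = -1/(2*((-2*(-2)))) = -1/(2*4) = -1*⅛ = -⅛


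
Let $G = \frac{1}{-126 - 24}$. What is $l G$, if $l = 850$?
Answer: $- \frac{17}{3} \approx -5.6667$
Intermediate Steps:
$G = - \frac{1}{150}$ ($G = \frac{1}{-150} = - \frac{1}{150} \approx -0.0066667$)
$l G = 850 \left(- \frac{1}{150}\right) = - \frac{17}{3}$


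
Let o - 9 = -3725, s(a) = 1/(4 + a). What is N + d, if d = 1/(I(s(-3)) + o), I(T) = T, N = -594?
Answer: -2206711/3715 ≈ -594.00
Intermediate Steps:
o = -3716 (o = 9 - 3725 = -3716)
d = -1/3715 (d = 1/(1/(4 - 3) - 3716) = 1/(1/1 - 3716) = 1/(1 - 3716) = 1/(-3715) = -1/3715 ≈ -0.00026918)
N + d = -594 - 1/3715 = -2206711/3715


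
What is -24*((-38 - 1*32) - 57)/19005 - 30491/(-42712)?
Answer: 236555877/270580520 ≈ 0.87425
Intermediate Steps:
-24*((-38 - 1*32) - 57)/19005 - 30491/(-42712) = -24*((-38 - 32) - 57)*(1/19005) - 30491*(-1/42712) = -24*(-70 - 57)*(1/19005) + 30491/42712 = -24*(-127)*(1/19005) + 30491/42712 = 3048*(1/19005) + 30491/42712 = 1016/6335 + 30491/42712 = 236555877/270580520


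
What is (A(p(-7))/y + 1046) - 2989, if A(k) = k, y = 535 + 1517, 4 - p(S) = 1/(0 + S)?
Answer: -27909223/14364 ≈ -1943.0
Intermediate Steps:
p(S) = 4 - 1/S (p(S) = 4 - 1/(0 + S) = 4 - 1/S)
y = 2052
(A(p(-7))/y + 1046) - 2989 = ((4 - 1/(-7))/2052 + 1046) - 2989 = ((4 - 1*(-⅐))*(1/2052) + 1046) - 2989 = ((4 + ⅐)*(1/2052) + 1046) - 2989 = ((29/7)*(1/2052) + 1046) - 2989 = (29/14364 + 1046) - 2989 = 15024773/14364 - 2989 = -27909223/14364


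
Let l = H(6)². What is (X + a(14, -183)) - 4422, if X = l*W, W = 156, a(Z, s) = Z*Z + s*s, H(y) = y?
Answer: 34879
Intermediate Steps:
a(Z, s) = Z² + s²
l = 36 (l = 6² = 36)
X = 5616 (X = 36*156 = 5616)
(X + a(14, -183)) - 4422 = (5616 + (14² + (-183)²)) - 4422 = (5616 + (196 + 33489)) - 4422 = (5616 + 33685) - 4422 = 39301 - 4422 = 34879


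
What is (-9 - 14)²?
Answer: 529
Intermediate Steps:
(-9 - 14)² = (-23)² = 529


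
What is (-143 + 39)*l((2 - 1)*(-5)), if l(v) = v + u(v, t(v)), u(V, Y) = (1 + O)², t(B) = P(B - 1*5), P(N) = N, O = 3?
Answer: -1144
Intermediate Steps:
t(B) = -5 + B (t(B) = B - 1*5 = B - 5 = -5 + B)
u(V, Y) = 16 (u(V, Y) = (1 + 3)² = 4² = 16)
l(v) = 16 + v (l(v) = v + 16 = 16 + v)
(-143 + 39)*l((2 - 1)*(-5)) = (-143 + 39)*(16 + (2 - 1)*(-5)) = -104*(16 + 1*(-5)) = -104*(16 - 5) = -104*11 = -1144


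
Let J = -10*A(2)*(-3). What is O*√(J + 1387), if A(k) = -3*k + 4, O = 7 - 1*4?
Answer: 3*√1327 ≈ 109.28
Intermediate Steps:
O = 3 (O = 7 - 4 = 3)
A(k) = 4 - 3*k
J = -60 (J = -10*(4 - 3*2)*(-3) = -10*(4 - 6)*(-3) = -10*(-2)*(-3) = 20*(-3) = -60)
O*√(J + 1387) = 3*√(-60 + 1387) = 3*√1327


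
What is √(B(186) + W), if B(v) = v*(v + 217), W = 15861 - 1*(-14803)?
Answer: √105622 ≈ 325.00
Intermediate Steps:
W = 30664 (W = 15861 + 14803 = 30664)
B(v) = v*(217 + v)
√(B(186) + W) = √(186*(217 + 186) + 30664) = √(186*403 + 30664) = √(74958 + 30664) = √105622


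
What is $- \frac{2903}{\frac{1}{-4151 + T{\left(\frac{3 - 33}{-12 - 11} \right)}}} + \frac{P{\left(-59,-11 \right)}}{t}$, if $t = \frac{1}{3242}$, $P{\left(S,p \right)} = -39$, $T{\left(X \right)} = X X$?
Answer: $\frac{6305138335}{529} \approx 1.1919 \cdot 10^{7}$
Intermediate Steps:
$T{\left(X \right)} = X^{2}$
$t = \frac{1}{3242} \approx 0.00030845$
$- \frac{2903}{\frac{1}{-4151 + T{\left(\frac{3 - 33}{-12 - 11} \right)}}} + \frac{P{\left(-59,-11 \right)}}{t} = - \frac{2903}{\frac{1}{-4151 + \left(\frac{3 - 33}{-12 - 11}\right)^{2}}} - 39 \frac{1}{\frac{1}{3242}} = - \frac{2903}{\frac{1}{-4151 + \left(- \frac{30}{-23}\right)^{2}}} - 126438 = - \frac{2903}{\frac{1}{-4151 + \left(\left(-30\right) \left(- \frac{1}{23}\right)\right)^{2}}} - 126438 = - \frac{2903}{\frac{1}{-4151 + \left(\frac{30}{23}\right)^{2}}} - 126438 = - \frac{2903}{\frac{1}{-4151 + \frac{900}{529}}} - 126438 = - \frac{2903}{\frac{1}{- \frac{2194979}{529}}} - 126438 = - \frac{2903}{- \frac{529}{2194979}} - 126438 = \left(-2903\right) \left(- \frac{2194979}{529}\right) - 126438 = \frac{6372024037}{529} - 126438 = \frac{6305138335}{529}$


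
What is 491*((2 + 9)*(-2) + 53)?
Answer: 15221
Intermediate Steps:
491*((2 + 9)*(-2) + 53) = 491*(11*(-2) + 53) = 491*(-22 + 53) = 491*31 = 15221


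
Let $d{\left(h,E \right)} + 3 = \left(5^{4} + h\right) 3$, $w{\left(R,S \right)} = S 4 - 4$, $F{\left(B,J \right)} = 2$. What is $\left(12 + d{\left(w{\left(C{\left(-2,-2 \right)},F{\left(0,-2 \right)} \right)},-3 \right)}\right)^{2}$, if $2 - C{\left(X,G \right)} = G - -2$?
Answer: $3594816$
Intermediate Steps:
$C{\left(X,G \right)} = - G$ ($C{\left(X,G \right)} = 2 - \left(G - -2\right) = 2 - \left(G + 2\right) = 2 - \left(2 + G\right) = - G$)
$w{\left(R,S \right)} = -4 + 4 S$ ($w{\left(R,S \right)} = 4 S - 4 = -4 + 4 S$)
$d{\left(h,E \right)} = 1872 + 3 h$ ($d{\left(h,E \right)} = -3 + \left(5^{4} + h\right) 3 = -3 + \left(625 + h\right) 3 = -3 + \left(1875 + 3 h\right) = 1872 + 3 h$)
$\left(12 + d{\left(w{\left(C{\left(-2,-2 \right)},F{\left(0,-2 \right)} \right)},-3 \right)}\right)^{2} = \left(12 + \left(1872 + 3 \left(-4 + 4 \cdot 2\right)\right)\right)^{2} = \left(12 + \left(1872 + 3 \left(-4 + 8\right)\right)\right)^{2} = \left(12 + \left(1872 + 3 \cdot 4\right)\right)^{2} = \left(12 + \left(1872 + 12\right)\right)^{2} = \left(12 + 1884\right)^{2} = 1896^{2} = 3594816$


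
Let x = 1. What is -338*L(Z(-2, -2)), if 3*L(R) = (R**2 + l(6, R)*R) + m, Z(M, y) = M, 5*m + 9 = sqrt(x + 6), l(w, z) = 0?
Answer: -3718/15 - 338*sqrt(7)/15 ≈ -307.48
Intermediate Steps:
m = -9/5 + sqrt(7)/5 (m = -9/5 + sqrt(1 + 6)/5 = -9/5 + sqrt(7)/5 ≈ -1.2708)
L(R) = -3/5 + R**2/3 + sqrt(7)/15 (L(R) = ((R**2 + 0*R) + (-9/5 + sqrt(7)/5))/3 = ((R**2 + 0) + (-9/5 + sqrt(7)/5))/3 = (R**2 + (-9/5 + sqrt(7)/5))/3 = (-9/5 + R**2 + sqrt(7)/5)/3 = -3/5 + R**2/3 + sqrt(7)/15)
-338*L(Z(-2, -2)) = -338*(-3/5 + (1/3)*(-2)**2 + sqrt(7)/15) = -338*(-3/5 + (1/3)*4 + sqrt(7)/15) = -338*(-3/5 + 4/3 + sqrt(7)/15) = -338*(11/15 + sqrt(7)/15) = -3718/15 - 338*sqrt(7)/15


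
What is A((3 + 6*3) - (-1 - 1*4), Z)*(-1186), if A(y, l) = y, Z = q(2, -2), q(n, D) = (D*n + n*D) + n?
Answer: -30836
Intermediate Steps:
q(n, D) = n + 2*D*n (q(n, D) = (D*n + D*n) + n = 2*D*n + n = n + 2*D*n)
Z = -6 (Z = 2*(1 + 2*(-2)) = 2*(1 - 4) = 2*(-3) = -6)
A((3 + 6*3) - (-1 - 1*4), Z)*(-1186) = ((3 + 6*3) - (-1 - 1*4))*(-1186) = ((3 + 18) - (-1 - 4))*(-1186) = (21 - 1*(-5))*(-1186) = (21 + 5)*(-1186) = 26*(-1186) = -30836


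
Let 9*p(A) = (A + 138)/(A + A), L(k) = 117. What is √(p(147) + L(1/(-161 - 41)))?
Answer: √206578/42 ≈ 10.822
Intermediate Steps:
p(A) = (138 + A)/(18*A) (p(A) = ((A + 138)/(A + A))/9 = ((138 + A)/((2*A)))/9 = ((138 + A)*(1/(2*A)))/9 = ((138 + A)/(2*A))/9 = (138 + A)/(18*A))
√(p(147) + L(1/(-161 - 41))) = √((1/18)*(138 + 147)/147 + 117) = √((1/18)*(1/147)*285 + 117) = √(95/882 + 117) = √(103289/882) = √206578/42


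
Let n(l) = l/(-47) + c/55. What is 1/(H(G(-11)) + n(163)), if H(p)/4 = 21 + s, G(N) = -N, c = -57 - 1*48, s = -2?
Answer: 517/36512 ≈ 0.014160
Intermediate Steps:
c = -105 (c = -57 - 48 = -105)
n(l) = -21/11 - l/47 (n(l) = l/(-47) - 105/55 = l*(-1/47) - 105*1/55 = -l/47 - 21/11 = -21/11 - l/47)
H(p) = 76 (H(p) = 4*(21 - 2) = 4*19 = 76)
1/(H(G(-11)) + n(163)) = 1/(76 + (-21/11 - 1/47*163)) = 1/(76 + (-21/11 - 163/47)) = 1/(76 - 2780/517) = 1/(36512/517) = 517/36512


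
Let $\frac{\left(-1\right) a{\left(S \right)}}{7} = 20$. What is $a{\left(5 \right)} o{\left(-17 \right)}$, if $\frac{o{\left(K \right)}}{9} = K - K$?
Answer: $0$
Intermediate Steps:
$a{\left(S \right)} = -140$ ($a{\left(S \right)} = \left(-7\right) 20 = -140$)
$o{\left(K \right)} = 0$ ($o{\left(K \right)} = 9 \left(K - K\right) = 9 \cdot 0 = 0$)
$a{\left(5 \right)} o{\left(-17 \right)} = \left(-140\right) 0 = 0$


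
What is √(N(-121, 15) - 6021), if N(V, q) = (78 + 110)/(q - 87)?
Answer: 5*I*√8674/6 ≈ 77.612*I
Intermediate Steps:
N(V, q) = 188/(-87 + q)
√(N(-121, 15) - 6021) = √(188/(-87 + 15) - 6021) = √(188/(-72) - 6021) = √(188*(-1/72) - 6021) = √(-47/18 - 6021) = √(-108425/18) = 5*I*√8674/6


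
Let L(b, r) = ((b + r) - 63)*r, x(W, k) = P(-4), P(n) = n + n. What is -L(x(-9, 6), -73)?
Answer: -10512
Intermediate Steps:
P(n) = 2*n
x(W, k) = -8 (x(W, k) = 2*(-4) = -8)
L(b, r) = r*(-63 + b + r) (L(b, r) = (-63 + b + r)*r = r*(-63 + b + r))
-L(x(-9, 6), -73) = -(-73)*(-63 - 8 - 73) = -(-73)*(-144) = -1*10512 = -10512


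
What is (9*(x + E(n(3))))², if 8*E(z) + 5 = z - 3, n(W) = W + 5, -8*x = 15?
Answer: 18225/64 ≈ 284.77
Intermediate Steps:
x = -15/8 (x = -⅛*15 = -15/8 ≈ -1.8750)
n(W) = 5 + W
E(z) = -1 + z/8 (E(z) = -5/8 + (z - 3)/8 = -5/8 + (-3 + z)/8 = -5/8 + (-3/8 + z/8) = -1 + z/8)
(9*(x + E(n(3))))² = (9*(-15/8 + (-1 + (5 + 3)/8)))² = (9*(-15/8 + (-1 + (⅛)*8)))² = (9*(-15/8 + (-1 + 1)))² = (9*(-15/8 + 0))² = (9*(-15/8))² = (-135/8)² = 18225/64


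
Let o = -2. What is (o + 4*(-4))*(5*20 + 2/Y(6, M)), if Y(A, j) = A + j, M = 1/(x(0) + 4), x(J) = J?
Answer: -45144/25 ≈ -1805.8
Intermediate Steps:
M = ¼ (M = 1/(0 + 4) = 1/4 = ¼ ≈ 0.25000)
(o + 4*(-4))*(5*20 + 2/Y(6, M)) = (-2 + 4*(-4))*(5*20 + 2/(6 + ¼)) = (-2 - 16)*(100 + 2/(25/4)) = -18*(100 + 2*(4/25)) = -18*(100 + 8/25) = -18*2508/25 = -45144/25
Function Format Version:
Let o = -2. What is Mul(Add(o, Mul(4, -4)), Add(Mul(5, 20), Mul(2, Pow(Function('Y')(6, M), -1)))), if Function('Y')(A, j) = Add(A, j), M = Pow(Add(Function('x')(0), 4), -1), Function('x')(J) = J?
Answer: Rational(-45144, 25) ≈ -1805.8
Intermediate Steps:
M = Rational(1, 4) (M = Pow(Add(0, 4), -1) = Pow(4, -1) = Rational(1, 4) ≈ 0.25000)
Mul(Add(o, Mul(4, -4)), Add(Mul(5, 20), Mul(2, Pow(Function('Y')(6, M), -1)))) = Mul(Add(-2, Mul(4, -4)), Add(Mul(5, 20), Mul(2, Pow(Add(6, Rational(1, 4)), -1)))) = Mul(Add(-2, -16), Add(100, Mul(2, Pow(Rational(25, 4), -1)))) = Mul(-18, Add(100, Mul(2, Rational(4, 25)))) = Mul(-18, Add(100, Rational(8, 25))) = Mul(-18, Rational(2508, 25)) = Rational(-45144, 25)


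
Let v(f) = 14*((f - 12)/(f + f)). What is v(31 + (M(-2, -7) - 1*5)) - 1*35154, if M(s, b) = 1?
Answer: -316351/9 ≈ -35150.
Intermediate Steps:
v(f) = 7*(-12 + f)/f (v(f) = 14*((-12 + f)/((2*f))) = 14*((-12 + f)*(1/(2*f))) = 14*((-12 + f)/(2*f)) = 7*(-12 + f)/f)
v(31 + (M(-2, -7) - 1*5)) - 1*35154 = (7 - 84/(31 + (1 - 1*5))) - 1*35154 = (7 - 84/(31 + (1 - 5))) - 35154 = (7 - 84/(31 - 4)) - 35154 = (7 - 84/27) - 35154 = (7 - 84*1/27) - 35154 = (7 - 28/9) - 35154 = 35/9 - 35154 = -316351/9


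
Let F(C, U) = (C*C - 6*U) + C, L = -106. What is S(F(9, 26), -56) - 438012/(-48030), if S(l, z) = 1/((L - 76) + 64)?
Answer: 8606231/944590 ≈ 9.1111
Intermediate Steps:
F(C, U) = C + C² - 6*U (F(C, U) = (C² - 6*U) + C = C + C² - 6*U)
S(l, z) = -1/118 (S(l, z) = 1/((-106 - 76) + 64) = 1/(-182 + 64) = 1/(-118) = -1/118)
S(F(9, 26), -56) - 438012/(-48030) = -1/118 - 438012/(-48030) = -1/118 - 438012*(-1)/48030 = -1/118 - 1*(-73002/8005) = -1/118 + 73002/8005 = 8606231/944590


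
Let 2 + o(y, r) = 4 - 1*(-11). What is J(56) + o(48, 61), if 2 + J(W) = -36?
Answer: -25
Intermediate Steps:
J(W) = -38 (J(W) = -2 - 36 = -38)
o(y, r) = 13 (o(y, r) = -2 + (4 - 1*(-11)) = -2 + (4 + 11) = -2 + 15 = 13)
J(56) + o(48, 61) = -38 + 13 = -25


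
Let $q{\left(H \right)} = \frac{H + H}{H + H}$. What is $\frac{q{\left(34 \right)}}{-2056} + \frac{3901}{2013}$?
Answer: $\frac{8018443}{4138728} \approx 1.9374$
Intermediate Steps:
$q{\left(H \right)} = 1$ ($q{\left(H \right)} = \frac{2 H}{2 H} = 2 H \frac{1}{2 H} = 1$)
$\frac{q{\left(34 \right)}}{-2056} + \frac{3901}{2013} = 1 \frac{1}{-2056} + \frac{3901}{2013} = 1 \left(- \frac{1}{2056}\right) + 3901 \cdot \frac{1}{2013} = - \frac{1}{2056} + \frac{3901}{2013} = \frac{8018443}{4138728}$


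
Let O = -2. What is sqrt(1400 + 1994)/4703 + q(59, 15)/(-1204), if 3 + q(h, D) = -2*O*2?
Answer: -5/1204 + sqrt(3394)/4703 ≈ 0.0082346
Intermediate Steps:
q(h, D) = 5 (q(h, D) = -3 - 2*(-2)*2 = -3 + 4*2 = -3 + 8 = 5)
sqrt(1400 + 1994)/4703 + q(59, 15)/(-1204) = sqrt(1400 + 1994)/4703 + 5/(-1204) = sqrt(3394)*(1/4703) + 5*(-1/1204) = sqrt(3394)/4703 - 5/1204 = -5/1204 + sqrt(3394)/4703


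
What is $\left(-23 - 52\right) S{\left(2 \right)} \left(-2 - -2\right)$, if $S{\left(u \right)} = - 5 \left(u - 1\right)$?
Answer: $0$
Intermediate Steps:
$S{\left(u \right)} = 5 - 5 u$ ($S{\left(u \right)} = - 5 \left(-1 + u\right) = 5 - 5 u$)
$\left(-23 - 52\right) S{\left(2 \right)} \left(-2 - -2\right) = \left(-23 - 52\right) \left(5 - 10\right) \left(-2 - -2\right) = \left(-23 - 52\right) \left(5 - 10\right) \left(-2 + 2\right) = \left(-75\right) \left(-5\right) 0 = 375 \cdot 0 = 0$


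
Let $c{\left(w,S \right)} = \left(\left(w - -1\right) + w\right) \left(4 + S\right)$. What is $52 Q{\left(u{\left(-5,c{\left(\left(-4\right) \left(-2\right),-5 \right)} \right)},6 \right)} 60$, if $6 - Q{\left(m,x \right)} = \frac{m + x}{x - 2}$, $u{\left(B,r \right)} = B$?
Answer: $17940$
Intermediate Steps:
$c{\left(w,S \right)} = \left(1 + 2 w\right) \left(4 + S\right)$ ($c{\left(w,S \right)} = \left(\left(w + 1\right) + w\right) \left(4 + S\right) = \left(\left(1 + w\right) + w\right) \left(4 + S\right) = \left(1 + 2 w\right) \left(4 + S\right)$)
$Q{\left(m,x \right)} = 6 - \frac{m + x}{-2 + x}$ ($Q{\left(m,x \right)} = 6 - \frac{m + x}{x - 2} = 6 - \frac{m + x}{-2 + x}$)
$52 Q{\left(u{\left(-5,c{\left(\left(-4\right) \left(-2\right),-5 \right)} \right)},6 \right)} 60 = 52 \frac{-12 - -5 + 5 \cdot 6}{-2 + 6} \cdot 60 = 52 \frac{-12 + 5 + 30}{4} \cdot 60 = 52 \cdot \frac{1}{4} \cdot 23 \cdot 60 = 52 \cdot \frac{23}{4} \cdot 60 = 299 \cdot 60 = 17940$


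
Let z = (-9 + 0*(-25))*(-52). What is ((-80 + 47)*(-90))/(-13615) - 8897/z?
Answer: -24504523/1274364 ≈ -19.229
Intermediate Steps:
z = 468 (z = (-9 + 0)*(-52) = -9*(-52) = 468)
((-80 + 47)*(-90))/(-13615) - 8897/z = ((-80 + 47)*(-90))/(-13615) - 8897/468 = -33*(-90)*(-1/13615) - 8897*1/468 = 2970*(-1/13615) - 8897/468 = -594/2723 - 8897/468 = -24504523/1274364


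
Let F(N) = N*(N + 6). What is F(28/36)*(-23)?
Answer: -9821/81 ≈ -121.25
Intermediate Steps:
F(N) = N*(6 + N)
F(28/36)*(-23) = ((28/36)*(6 + 28/36))*(-23) = ((28*(1/36))*(6 + 28*(1/36)))*(-23) = (7*(6 + 7/9)/9)*(-23) = ((7/9)*(61/9))*(-23) = (427/81)*(-23) = -9821/81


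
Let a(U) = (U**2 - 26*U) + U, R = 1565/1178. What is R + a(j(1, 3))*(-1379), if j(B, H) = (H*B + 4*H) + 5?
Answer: 162447765/1178 ≈ 1.3790e+5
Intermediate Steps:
j(B, H) = 5 + 4*H + B*H (j(B, H) = (B*H + 4*H) + 5 = (4*H + B*H) + 5 = 5 + 4*H + B*H)
R = 1565/1178 (R = 1565*(1/1178) = 1565/1178 ≈ 1.3285)
a(U) = U**2 - 25*U
R + a(j(1, 3))*(-1379) = 1565/1178 + ((5 + 4*3 + 1*3)*(-25 + (5 + 4*3 + 1*3)))*(-1379) = 1565/1178 + ((5 + 12 + 3)*(-25 + (5 + 12 + 3)))*(-1379) = 1565/1178 + (20*(-25 + 20))*(-1379) = 1565/1178 + (20*(-5))*(-1379) = 1565/1178 - 100*(-1379) = 1565/1178 + 137900 = 162447765/1178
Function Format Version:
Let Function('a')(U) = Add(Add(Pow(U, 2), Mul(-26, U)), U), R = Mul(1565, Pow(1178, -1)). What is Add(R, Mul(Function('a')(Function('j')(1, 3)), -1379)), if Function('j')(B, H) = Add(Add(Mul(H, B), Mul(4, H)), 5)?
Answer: Rational(162447765, 1178) ≈ 1.3790e+5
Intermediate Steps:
Function('j')(B, H) = Add(5, Mul(4, H), Mul(B, H)) (Function('j')(B, H) = Add(Add(Mul(B, H), Mul(4, H)), 5) = Add(Add(Mul(4, H), Mul(B, H)), 5) = Add(5, Mul(4, H), Mul(B, H)))
R = Rational(1565, 1178) (R = Mul(1565, Rational(1, 1178)) = Rational(1565, 1178) ≈ 1.3285)
Function('a')(U) = Add(Pow(U, 2), Mul(-25, U))
Add(R, Mul(Function('a')(Function('j')(1, 3)), -1379)) = Add(Rational(1565, 1178), Mul(Mul(Add(5, Mul(4, 3), Mul(1, 3)), Add(-25, Add(5, Mul(4, 3), Mul(1, 3)))), -1379)) = Add(Rational(1565, 1178), Mul(Mul(Add(5, 12, 3), Add(-25, Add(5, 12, 3))), -1379)) = Add(Rational(1565, 1178), Mul(Mul(20, Add(-25, 20)), -1379)) = Add(Rational(1565, 1178), Mul(Mul(20, -5), -1379)) = Add(Rational(1565, 1178), Mul(-100, -1379)) = Add(Rational(1565, 1178), 137900) = Rational(162447765, 1178)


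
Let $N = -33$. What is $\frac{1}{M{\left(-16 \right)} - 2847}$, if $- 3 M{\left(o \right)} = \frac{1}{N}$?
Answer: $- \frac{99}{281852} \approx -0.00035125$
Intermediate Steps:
$M{\left(o \right)} = \frac{1}{99}$ ($M{\left(o \right)} = - \frac{1}{3 \left(-33\right)} = \left(- \frac{1}{3}\right) \left(- \frac{1}{33}\right) = \frac{1}{99}$)
$\frac{1}{M{\left(-16 \right)} - 2847} = \frac{1}{\frac{1}{99} - 2847} = \frac{1}{- \frac{281852}{99}} = - \frac{99}{281852}$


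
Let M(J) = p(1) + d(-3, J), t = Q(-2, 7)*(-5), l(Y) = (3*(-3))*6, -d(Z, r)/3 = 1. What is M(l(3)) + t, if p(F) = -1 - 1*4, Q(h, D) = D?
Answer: -43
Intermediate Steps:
d(Z, r) = -3 (d(Z, r) = -3*1 = -3)
p(F) = -5 (p(F) = -1 - 4 = -5)
l(Y) = -54 (l(Y) = -9*6 = -54)
t = -35 (t = 7*(-5) = -35)
M(J) = -8 (M(J) = -5 - 3 = -8)
M(l(3)) + t = -8 - 35 = -43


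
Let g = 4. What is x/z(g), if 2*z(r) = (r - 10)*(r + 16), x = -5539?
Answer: 5539/60 ≈ 92.317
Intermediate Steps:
z(r) = (-10 + r)*(16 + r)/2 (z(r) = ((r - 10)*(r + 16))/2 = ((-10 + r)*(16 + r))/2 = (-10 + r)*(16 + r)/2)
x/z(g) = -5539/(-80 + (½)*4² + 3*4) = -5539/(-80 + (½)*16 + 12) = -5539/(-80 + 8 + 12) = -5539/(-60) = -5539*(-1/60) = 5539/60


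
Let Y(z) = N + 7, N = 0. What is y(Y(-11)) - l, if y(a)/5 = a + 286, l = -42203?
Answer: 43668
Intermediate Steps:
Y(z) = 7 (Y(z) = 0 + 7 = 7)
y(a) = 1430 + 5*a (y(a) = 5*(a + 286) = 5*(286 + a) = 1430 + 5*a)
y(Y(-11)) - l = (1430 + 5*7) - 1*(-42203) = (1430 + 35) + 42203 = 1465 + 42203 = 43668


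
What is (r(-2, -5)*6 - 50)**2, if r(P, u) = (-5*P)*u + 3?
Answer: 110224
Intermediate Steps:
r(P, u) = 3 - 5*P*u (r(P, u) = -5*P*u + 3 = 3 - 5*P*u)
(r(-2, -5)*6 - 50)**2 = ((3 - 5*(-2)*(-5))*6 - 50)**2 = ((3 - 50)*6 - 50)**2 = (-47*6 - 50)**2 = (-282 - 50)**2 = (-332)**2 = 110224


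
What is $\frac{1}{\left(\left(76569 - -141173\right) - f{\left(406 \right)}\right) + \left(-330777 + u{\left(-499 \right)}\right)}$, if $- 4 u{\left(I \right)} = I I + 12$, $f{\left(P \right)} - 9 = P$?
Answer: $- \frac{4}{702813} \approx -5.6914 \cdot 10^{-6}$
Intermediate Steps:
$f{\left(P \right)} = 9 + P$
$u{\left(I \right)} = -3 - \frac{I^{2}}{4}$ ($u{\left(I \right)} = - \frac{I I + 12}{4} = - \frac{I^{2} + 12}{4} = - \frac{12 + I^{2}}{4} = -3 - \frac{I^{2}}{4}$)
$\frac{1}{\left(\left(76569 - -141173\right) - f{\left(406 \right)}\right) + \left(-330777 + u{\left(-499 \right)}\right)} = \frac{1}{\left(\left(76569 - -141173\right) - \left(9 + 406\right)\right) - \left(330780 + \frac{249001}{4}\right)} = \frac{1}{\left(\left(76569 + 141173\right) - 415\right) - \frac{1572121}{4}} = \frac{1}{\left(217742 - 415\right) - \frac{1572121}{4}} = \frac{1}{217327 - \frac{1572121}{4}} = \frac{1}{- \frac{702813}{4}} = - \frac{4}{702813}$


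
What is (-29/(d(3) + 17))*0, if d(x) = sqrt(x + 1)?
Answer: 0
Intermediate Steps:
d(x) = sqrt(1 + x)
(-29/(d(3) + 17))*0 = (-29/(sqrt(1 + 3) + 17))*0 = (-29/(sqrt(4) + 17))*0 = (-29/(2 + 17))*0 = (-29/19)*0 = ((1/19)*(-29))*0 = -29/19*0 = 0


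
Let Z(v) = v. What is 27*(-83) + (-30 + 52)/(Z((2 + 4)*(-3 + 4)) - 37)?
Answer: -69493/31 ≈ -2241.7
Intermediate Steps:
27*(-83) + (-30 + 52)/(Z((2 + 4)*(-3 + 4)) - 37) = 27*(-83) + (-30 + 52)/((2 + 4)*(-3 + 4) - 37) = -2241 + 22/(6*1 - 37) = -2241 + 22/(6 - 37) = -2241 + 22/(-31) = -2241 + 22*(-1/31) = -2241 - 22/31 = -69493/31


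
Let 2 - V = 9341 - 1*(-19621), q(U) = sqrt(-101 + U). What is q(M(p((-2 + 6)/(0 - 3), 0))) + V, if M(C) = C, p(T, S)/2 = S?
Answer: -28960 + I*sqrt(101) ≈ -28960.0 + 10.05*I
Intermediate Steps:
p(T, S) = 2*S
V = -28960 (V = 2 - (9341 - 1*(-19621)) = 2 - (9341 + 19621) = 2 - 1*28962 = 2 - 28962 = -28960)
q(M(p((-2 + 6)/(0 - 3), 0))) + V = sqrt(-101 + 2*0) - 28960 = sqrt(-101 + 0) - 28960 = sqrt(-101) - 28960 = I*sqrt(101) - 28960 = -28960 + I*sqrt(101)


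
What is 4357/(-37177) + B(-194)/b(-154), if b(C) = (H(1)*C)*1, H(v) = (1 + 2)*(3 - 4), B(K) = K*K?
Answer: 99798617/1226841 ≈ 81.346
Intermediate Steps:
B(K) = K²
H(v) = -3 (H(v) = 3*(-1) = -3)
b(C) = -3*C (b(C) = -3*C*1 = -3*C)
4357/(-37177) + B(-194)/b(-154) = 4357/(-37177) + (-194)²/((-3*(-154))) = 4357*(-1/37177) + 37636/462 = -4357/37177 + 37636*(1/462) = -4357/37177 + 18818/231 = 99798617/1226841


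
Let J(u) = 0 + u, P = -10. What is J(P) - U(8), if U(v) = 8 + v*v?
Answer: -82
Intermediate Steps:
U(v) = 8 + v**2
J(u) = u
J(P) - U(8) = -10 - (8 + 8**2) = -10 - (8 + 64) = -10 - 1*72 = -10 - 72 = -82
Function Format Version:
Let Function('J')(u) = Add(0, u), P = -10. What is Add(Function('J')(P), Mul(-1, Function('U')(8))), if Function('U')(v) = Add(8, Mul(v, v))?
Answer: -82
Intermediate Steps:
Function('U')(v) = Add(8, Pow(v, 2))
Function('J')(u) = u
Add(Function('J')(P), Mul(-1, Function('U')(8))) = Add(-10, Mul(-1, Add(8, Pow(8, 2)))) = Add(-10, Mul(-1, Add(8, 64))) = Add(-10, Mul(-1, 72)) = Add(-10, -72) = -82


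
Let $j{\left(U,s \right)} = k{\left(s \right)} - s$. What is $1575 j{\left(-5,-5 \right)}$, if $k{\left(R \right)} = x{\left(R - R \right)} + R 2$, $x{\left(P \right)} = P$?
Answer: $-7875$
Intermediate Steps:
$k{\left(R \right)} = 2 R$ ($k{\left(R \right)} = \left(R - R\right) + R 2 = 0 + 2 R = 2 R$)
$j{\left(U,s \right)} = s$ ($j{\left(U,s \right)} = 2 s - s = s$)
$1575 j{\left(-5,-5 \right)} = 1575 \left(-5\right) = -7875$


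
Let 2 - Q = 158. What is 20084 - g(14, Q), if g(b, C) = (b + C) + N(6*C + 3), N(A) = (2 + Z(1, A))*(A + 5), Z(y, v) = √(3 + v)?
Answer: 22082 + 928*I*√930 ≈ 22082.0 + 28300.0*I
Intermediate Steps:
Q = -156 (Q = 2 - 1*158 = 2 - 158 = -156)
N(A) = (2 + √(3 + A))*(5 + A) (N(A) = (2 + √(3 + A))*(A + 5) = (2 + √(3 + A))*(5 + A))
g(b, C) = 16 + b + 5*√(6 + 6*C) + 13*C + √(6 + 6*C)*(3 + 6*C) (g(b, C) = (b + C) + (10 + 2*(6*C + 3) + 5*√(3 + (6*C + 3)) + (6*C + 3)*√(3 + (6*C + 3))) = (C + b) + (10 + 2*(3 + 6*C) + 5*√(3 + (3 + 6*C)) + (3 + 6*C)*√(3 + (3 + 6*C))) = (C + b) + (10 + (6 + 12*C) + 5*√(6 + 6*C) + (3 + 6*C)*√(6 + 6*C)) = (C + b) + (10 + (6 + 12*C) + 5*√(6 + 6*C) + √(6 + 6*C)*(3 + 6*C)) = (C + b) + (16 + 5*√(6 + 6*C) + 12*C + √(6 + 6*C)*(3 + 6*C)) = 16 + b + 5*√(6 + 6*C) + 13*C + √(6 + 6*C)*(3 + 6*C))
20084 - g(14, Q) = 20084 - (16 + 14 + 8*√(6 + 6*(-156)) + 13*(-156) + 6*(-156)*√(6 + 6*(-156))) = 20084 - (16 + 14 + 8*√(6 - 936) - 2028 + 6*(-156)*√(6 - 936)) = 20084 - (16 + 14 + 8*√(-930) - 2028 + 6*(-156)*√(-930)) = 20084 - (16 + 14 + 8*(I*√930) - 2028 + 6*(-156)*(I*√930)) = 20084 - (16 + 14 + 8*I*√930 - 2028 - 936*I*√930) = 20084 - (-1998 - 928*I*√930) = 20084 + (1998 + 928*I*√930) = 22082 + 928*I*√930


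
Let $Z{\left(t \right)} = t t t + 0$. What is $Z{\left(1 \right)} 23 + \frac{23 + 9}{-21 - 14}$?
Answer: $\frac{773}{35} \approx 22.086$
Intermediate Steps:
$Z{\left(t \right)} = t^{3}$ ($Z{\left(t \right)} = t t^{2} + 0 = t^{3} + 0 = t^{3}$)
$Z{\left(1 \right)} 23 + \frac{23 + 9}{-21 - 14} = 1^{3} \cdot 23 + \frac{23 + 9}{-21 - 14} = 1 \cdot 23 + \frac{32}{-35} = 23 + 32 \left(- \frac{1}{35}\right) = 23 - \frac{32}{35} = \frac{773}{35}$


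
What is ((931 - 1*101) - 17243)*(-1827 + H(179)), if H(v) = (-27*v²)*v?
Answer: 2541651199740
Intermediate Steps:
H(v) = -27*v³
((931 - 1*101) - 17243)*(-1827 + H(179)) = ((931 - 1*101) - 17243)*(-1827 - 27*179³) = ((931 - 101) - 17243)*(-1827 - 27*5735339) = (830 - 17243)*(-1827 - 154854153) = -16413*(-154855980) = 2541651199740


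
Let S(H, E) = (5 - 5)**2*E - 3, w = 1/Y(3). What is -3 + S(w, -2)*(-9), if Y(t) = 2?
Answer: 24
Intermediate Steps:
w = 1/2 ≈ 0.50000
S(H, E) = -3 (S(H, E) = 0**2*E - 3 = 0*E - 3 = 0 - 3 = -3)
-3 + S(w, -2)*(-9) = -3 - 3*(-9) = -3 + 27 = 24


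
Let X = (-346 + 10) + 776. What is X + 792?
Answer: 1232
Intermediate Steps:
X = 440 (X = -336 + 776 = 440)
X + 792 = 440 + 792 = 1232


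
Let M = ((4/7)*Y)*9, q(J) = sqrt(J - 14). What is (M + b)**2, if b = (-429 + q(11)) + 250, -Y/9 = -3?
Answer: 78814/49 - 562*I*sqrt(3)/7 ≈ 1608.4 - 139.06*I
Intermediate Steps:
Y = 27 (Y = -9*(-3) = 27)
q(J) = sqrt(-14 + J)
M = 972/7 (M = ((4/7)*27)*9 = (108/7)*9 = 972/7 ≈ 138.86)
b = -179 + I*sqrt(3) (b = (-429 + sqrt(-14 + 11)) + 250 = (-429 + sqrt(-3)) + 250 = (-429 + I*sqrt(3)) + 250 = -179 + I*sqrt(3) ≈ -179.0 + 1.732*I)
(M + b)**2 = (972/7 + (-179 + I*sqrt(3)))**2 = (-281/7 + I*sqrt(3))**2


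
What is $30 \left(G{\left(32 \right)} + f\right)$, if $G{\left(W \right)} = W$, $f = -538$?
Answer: $-15180$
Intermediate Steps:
$30 \left(G{\left(32 \right)} + f\right) = 30 \left(32 - 538\right) = 30 \left(-506\right) = -15180$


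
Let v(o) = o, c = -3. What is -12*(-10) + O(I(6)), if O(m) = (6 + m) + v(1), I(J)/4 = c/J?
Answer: 125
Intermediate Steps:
I(J) = -12/J (I(J) = 4*(-3/J) = -12/J)
O(m) = 7 + m (O(m) = (6 + m) + 1 = 7 + m)
-12*(-10) + O(I(6)) = -12*(-10) + (7 - 12/6) = 120 + (7 - 12*⅙) = 120 + (7 - 2) = 120 + 5 = 125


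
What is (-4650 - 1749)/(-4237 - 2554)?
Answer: 6399/6791 ≈ 0.94228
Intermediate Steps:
(-4650 - 1749)/(-4237 - 2554) = -6399/(-6791) = -6399*(-1/6791) = 6399/6791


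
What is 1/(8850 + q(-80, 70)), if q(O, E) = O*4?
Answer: 1/8530 ≈ 0.00011723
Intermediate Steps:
q(O, E) = 4*O
1/(8850 + q(-80, 70)) = 1/(8850 + 4*(-80)) = 1/(8850 - 320) = 1/8530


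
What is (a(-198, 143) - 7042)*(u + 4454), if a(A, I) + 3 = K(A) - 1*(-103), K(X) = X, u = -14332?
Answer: 70528920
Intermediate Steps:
a(A, I) = 100 + A (a(A, I) = -3 + (A - 1*(-103)) = -3 + (A + 103) = -3 + (103 + A) = 100 + A)
(a(-198, 143) - 7042)*(u + 4454) = ((100 - 198) - 7042)*(-14332 + 4454) = (-98 - 7042)*(-9878) = -7140*(-9878) = 70528920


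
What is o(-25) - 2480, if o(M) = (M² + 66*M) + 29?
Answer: -3476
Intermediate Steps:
o(M) = 29 + M² + 66*M
o(-25) - 2480 = (29 + (-25)² + 66*(-25)) - 2480 = (29 + 625 - 1650) - 2480 = -996 - 2480 = -3476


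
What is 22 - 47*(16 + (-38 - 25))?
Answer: 2231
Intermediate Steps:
22 - 47*(16 + (-38 - 25)) = 22 - 47*(16 - 63) = 22 - 47*(-47) = 22 + 2209 = 2231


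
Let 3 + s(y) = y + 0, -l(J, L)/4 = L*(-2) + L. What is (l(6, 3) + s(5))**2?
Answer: 196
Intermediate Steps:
l(J, L) = 4*L (l(J, L) = -4*(L*(-2) + L) = -4*(-2*L + L) = -(-4)*L = 4*L)
s(y) = -3 + y (s(y) = -3 + (y + 0) = -3 + y)
(l(6, 3) + s(5))**2 = (4*3 + (-3 + 5))**2 = (12 + 2)**2 = 14**2 = 196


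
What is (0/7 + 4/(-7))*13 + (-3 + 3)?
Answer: -52/7 ≈ -7.4286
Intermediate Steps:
(0/7 + 4/(-7))*13 + (-3 + 3) = (0*(⅐) + 4*(-⅐))*13 + 0 = (0 - 4/7)*13 + 0 = -4/7*13 + 0 = -52/7 + 0 = -52/7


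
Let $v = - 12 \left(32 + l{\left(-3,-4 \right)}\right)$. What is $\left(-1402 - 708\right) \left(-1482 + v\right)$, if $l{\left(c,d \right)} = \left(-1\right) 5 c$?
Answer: $4317060$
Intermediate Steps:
$l{\left(c,d \right)} = - 5 c$
$v = -564$ ($v = - 12 \left(32 - -15\right) = - 12 \left(32 + 15\right) = \left(-12\right) 47 = -564$)
$\left(-1402 - 708\right) \left(-1482 + v\right) = \left(-1402 - 708\right) \left(-1482 - 564\right) = \left(-2110\right) \left(-2046\right) = 4317060$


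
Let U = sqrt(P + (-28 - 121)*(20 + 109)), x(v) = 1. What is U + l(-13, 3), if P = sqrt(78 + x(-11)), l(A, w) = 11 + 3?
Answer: 14 + sqrt(-19221 + sqrt(79)) ≈ 14.0 + 138.61*I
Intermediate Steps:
l(A, w) = 14
P = sqrt(79) (P = sqrt(78 + 1) = sqrt(79) ≈ 8.8882)
U = sqrt(-19221 + sqrt(79)) (U = sqrt(sqrt(79) + (-28 - 121)*(20 + 109)) = sqrt(sqrt(79) - 149*129) = sqrt(sqrt(79) - 19221) = sqrt(-19221 + sqrt(79)) ≈ 138.61*I)
U + l(-13, 3) = sqrt(-19221 + sqrt(79)) + 14 = 14 + sqrt(-19221 + sqrt(79))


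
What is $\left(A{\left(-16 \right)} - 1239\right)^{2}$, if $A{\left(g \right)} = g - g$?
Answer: $1535121$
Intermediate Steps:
$A{\left(g \right)} = 0$
$\left(A{\left(-16 \right)} - 1239\right)^{2} = \left(0 - 1239\right)^{2} = \left(-1239\right)^{2} = 1535121$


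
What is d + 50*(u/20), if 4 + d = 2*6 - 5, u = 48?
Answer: 123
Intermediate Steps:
d = 3 (d = -4 + (2*6 - 5) = -4 + (12 - 5) = -4 + 7 = 3)
d + 50*(u/20) = 3 + 50*(48/20) = 3 + 50*(48*(1/20)) = 3 + 50*(12/5) = 3 + 120 = 123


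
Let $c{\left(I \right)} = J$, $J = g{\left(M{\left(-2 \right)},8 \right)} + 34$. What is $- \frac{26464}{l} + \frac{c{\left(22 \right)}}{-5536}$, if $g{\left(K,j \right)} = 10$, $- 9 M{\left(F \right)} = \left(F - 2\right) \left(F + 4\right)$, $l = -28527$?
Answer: $\frac{36312379}{39481368} \approx 0.91973$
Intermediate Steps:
$M{\left(F \right)} = - \frac{\left(-2 + F\right) \left(4 + F\right)}{9}$ ($M{\left(F \right)} = - \frac{\left(F - 2\right) \left(F + 4\right)}{9} = - \frac{\left(-2 + F\right) \left(4 + F\right)}{9}$)
$J = 44$ ($J = 10 + 34 = 44$)
$c{\left(I \right)} = 44$
$- \frac{26464}{l} + \frac{c{\left(22 \right)}}{-5536} = - \frac{26464}{-28527} + \frac{44}{-5536} = \left(-26464\right) \left(- \frac{1}{28527}\right) + 44 \left(- \frac{1}{5536}\right) = \frac{26464}{28527} - \frac{11}{1384} = \frac{36312379}{39481368}$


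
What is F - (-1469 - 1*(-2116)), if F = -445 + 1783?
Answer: 691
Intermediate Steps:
F = 1338
F - (-1469 - 1*(-2116)) = 1338 - (-1469 - 1*(-2116)) = 1338 - (-1469 + 2116) = 1338 - 1*647 = 1338 - 647 = 691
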